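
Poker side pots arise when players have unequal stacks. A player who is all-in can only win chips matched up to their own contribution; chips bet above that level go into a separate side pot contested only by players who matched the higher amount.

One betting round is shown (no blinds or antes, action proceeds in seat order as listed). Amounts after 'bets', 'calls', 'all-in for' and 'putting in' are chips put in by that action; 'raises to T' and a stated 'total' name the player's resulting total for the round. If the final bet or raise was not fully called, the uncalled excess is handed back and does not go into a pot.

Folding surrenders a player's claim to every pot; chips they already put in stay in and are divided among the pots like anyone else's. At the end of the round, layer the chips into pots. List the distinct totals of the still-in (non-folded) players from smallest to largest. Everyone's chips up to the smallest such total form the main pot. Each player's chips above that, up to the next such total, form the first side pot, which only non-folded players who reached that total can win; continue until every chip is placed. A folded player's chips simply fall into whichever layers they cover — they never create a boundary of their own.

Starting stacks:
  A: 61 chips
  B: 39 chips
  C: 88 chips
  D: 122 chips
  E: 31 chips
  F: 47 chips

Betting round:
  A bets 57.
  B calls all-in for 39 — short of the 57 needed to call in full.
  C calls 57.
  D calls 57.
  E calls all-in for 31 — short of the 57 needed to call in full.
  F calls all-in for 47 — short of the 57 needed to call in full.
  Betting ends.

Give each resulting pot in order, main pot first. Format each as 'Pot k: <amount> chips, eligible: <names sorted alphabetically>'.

Pot 1: 186 chips, eligible: A, B, C, D, E, F
Pot 2: 40 chips, eligible: A, B, C, D, F
Pot 3: 32 chips, eligible: A, C, D, F
Pot 4: 30 chips, eligible: A, C, D

Derivation:
Contributions: A=57, B=39, C=57, D=57, E=31, F=47
Pot levels (distinct totals of non-folded players): 31, 39, 47, 57
Layer 1-31: 31 each from A, B, C, D, E, F = 31*6 = 186 chips; eligible A, B, C, D, E, F
Layer 32-39: 8 each from A, B, C, D, F = 8*5 = 40 chips; eligible A, B, C, D, F
Layer 40-47: 8 each from A, C, D, F = 8*4 = 32 chips; eligible A, C, D, F
Layer 48-57: 10 each from A, C, D = 10*3 = 30 chips; eligible A, C, D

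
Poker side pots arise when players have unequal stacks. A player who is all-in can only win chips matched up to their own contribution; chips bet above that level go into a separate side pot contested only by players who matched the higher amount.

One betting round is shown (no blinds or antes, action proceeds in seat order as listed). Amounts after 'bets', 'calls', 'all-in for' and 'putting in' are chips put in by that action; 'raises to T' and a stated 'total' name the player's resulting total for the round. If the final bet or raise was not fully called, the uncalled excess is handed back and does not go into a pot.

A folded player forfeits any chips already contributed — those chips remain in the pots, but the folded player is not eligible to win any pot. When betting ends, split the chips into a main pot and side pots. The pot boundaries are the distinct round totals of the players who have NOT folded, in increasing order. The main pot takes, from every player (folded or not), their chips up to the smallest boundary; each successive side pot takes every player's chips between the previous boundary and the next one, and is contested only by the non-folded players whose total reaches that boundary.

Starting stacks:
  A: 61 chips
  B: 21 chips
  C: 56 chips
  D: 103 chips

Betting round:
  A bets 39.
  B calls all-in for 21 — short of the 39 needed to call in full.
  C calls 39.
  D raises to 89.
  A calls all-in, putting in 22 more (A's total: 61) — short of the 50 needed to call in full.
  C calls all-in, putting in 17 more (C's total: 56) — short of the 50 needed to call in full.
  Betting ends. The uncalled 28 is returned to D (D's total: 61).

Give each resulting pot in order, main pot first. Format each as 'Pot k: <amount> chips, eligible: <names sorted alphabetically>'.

Pot 1: 84 chips, eligible: A, B, C, D
Pot 2: 105 chips, eligible: A, C, D
Pot 3: 10 chips, eligible: A, D

Derivation:
Contributions (after 28 returned to D): A=61, B=21, C=56, D=61
Pot levels (distinct totals of non-folded players): 21, 56, 61
Layer 1-21: 21 each from A, B, C, D = 21*4 = 84 chips; eligible A, B, C, D
Layer 22-56: 35 each from A, C, D = 35*3 = 105 chips; eligible A, C, D
Layer 57-61: 5 each from A, D = 5*2 = 10 chips; eligible A, D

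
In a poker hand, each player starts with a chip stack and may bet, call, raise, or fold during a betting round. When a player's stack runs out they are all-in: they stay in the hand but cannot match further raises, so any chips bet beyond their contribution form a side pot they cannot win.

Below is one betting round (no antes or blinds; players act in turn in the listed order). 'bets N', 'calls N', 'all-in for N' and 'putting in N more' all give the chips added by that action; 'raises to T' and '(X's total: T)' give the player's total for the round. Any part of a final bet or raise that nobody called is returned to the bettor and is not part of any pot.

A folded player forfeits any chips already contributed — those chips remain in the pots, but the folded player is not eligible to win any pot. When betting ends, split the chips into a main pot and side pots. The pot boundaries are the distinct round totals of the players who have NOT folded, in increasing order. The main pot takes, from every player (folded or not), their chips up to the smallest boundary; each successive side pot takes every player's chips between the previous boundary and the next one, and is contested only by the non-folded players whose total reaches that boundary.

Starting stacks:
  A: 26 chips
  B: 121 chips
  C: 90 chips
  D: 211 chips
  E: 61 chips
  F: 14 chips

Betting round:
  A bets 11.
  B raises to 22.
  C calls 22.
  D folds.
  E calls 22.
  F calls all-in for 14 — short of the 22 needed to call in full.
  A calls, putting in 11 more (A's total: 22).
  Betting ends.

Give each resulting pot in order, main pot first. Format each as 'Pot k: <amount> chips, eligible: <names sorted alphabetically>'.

Contributions: A=22, B=22, C=22, E=22, F=14
Folded: D
Pot levels (distinct totals of non-folded players): 14, 22
Layer 1-14: 14 each from A, B, C, E, F = 14*5 = 70 chips; eligible A, B, C, E, F
Layer 15-22: 8 each from A, B, C, E = 8*4 = 32 chips; eligible A, B, C, E

Pot 1: 70 chips, eligible: A, B, C, E, F
Pot 2: 32 chips, eligible: A, B, C, E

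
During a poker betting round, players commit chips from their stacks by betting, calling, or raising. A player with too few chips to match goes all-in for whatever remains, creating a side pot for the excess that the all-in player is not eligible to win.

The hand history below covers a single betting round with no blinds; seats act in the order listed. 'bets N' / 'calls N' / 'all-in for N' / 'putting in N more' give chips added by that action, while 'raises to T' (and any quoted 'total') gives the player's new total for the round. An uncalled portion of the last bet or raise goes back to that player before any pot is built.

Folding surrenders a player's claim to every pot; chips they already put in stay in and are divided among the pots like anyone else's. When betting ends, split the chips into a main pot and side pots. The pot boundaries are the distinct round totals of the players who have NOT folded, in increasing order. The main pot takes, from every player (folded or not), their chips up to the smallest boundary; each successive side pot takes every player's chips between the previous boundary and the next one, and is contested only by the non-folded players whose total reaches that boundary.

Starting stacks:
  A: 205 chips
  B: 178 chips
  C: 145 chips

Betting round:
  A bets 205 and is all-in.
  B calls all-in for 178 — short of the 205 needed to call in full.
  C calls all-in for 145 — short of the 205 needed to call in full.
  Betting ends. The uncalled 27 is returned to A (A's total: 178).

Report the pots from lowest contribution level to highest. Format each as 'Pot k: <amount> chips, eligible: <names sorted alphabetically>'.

Contributions (after 27 returned to A): A=178, B=178, C=145
Pot levels (distinct totals of non-folded players): 145, 178
Layer 1-145: 145 each from A, B, C = 145*3 = 435 chips; eligible A, B, C
Layer 146-178: 33 each from A, B = 33*2 = 66 chips; eligible A, B

Pot 1: 435 chips, eligible: A, B, C
Pot 2: 66 chips, eligible: A, B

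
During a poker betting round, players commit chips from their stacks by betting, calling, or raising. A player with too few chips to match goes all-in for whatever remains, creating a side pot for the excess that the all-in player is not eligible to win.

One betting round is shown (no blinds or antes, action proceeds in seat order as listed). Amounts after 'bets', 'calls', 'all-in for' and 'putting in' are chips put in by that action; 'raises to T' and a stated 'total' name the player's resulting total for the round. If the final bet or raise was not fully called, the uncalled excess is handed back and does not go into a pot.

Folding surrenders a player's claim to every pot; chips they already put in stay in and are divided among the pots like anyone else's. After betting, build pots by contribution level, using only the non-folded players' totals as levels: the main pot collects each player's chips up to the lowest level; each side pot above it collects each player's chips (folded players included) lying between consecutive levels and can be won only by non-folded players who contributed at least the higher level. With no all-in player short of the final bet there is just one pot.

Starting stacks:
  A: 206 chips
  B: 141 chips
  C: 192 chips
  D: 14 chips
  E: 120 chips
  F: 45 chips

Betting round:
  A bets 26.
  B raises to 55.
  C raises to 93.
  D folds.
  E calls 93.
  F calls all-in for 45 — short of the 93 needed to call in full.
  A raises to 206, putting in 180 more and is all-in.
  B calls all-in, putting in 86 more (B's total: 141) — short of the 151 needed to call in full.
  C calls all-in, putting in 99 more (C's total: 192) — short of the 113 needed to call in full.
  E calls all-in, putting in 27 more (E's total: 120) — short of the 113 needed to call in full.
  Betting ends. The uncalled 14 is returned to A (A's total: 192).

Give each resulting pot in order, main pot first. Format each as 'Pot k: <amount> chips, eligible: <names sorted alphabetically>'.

Contributions (after 14 returned to A): A=192, B=141, C=192, E=120, F=45
Folded: D
Pot levels (distinct totals of non-folded players): 45, 120, 141, 192
Layer 1-45: 45 each from A, B, C, E, F = 45*5 = 225 chips; eligible A, B, C, E, F
Layer 46-120: 75 each from A, B, C, E = 75*4 = 300 chips; eligible A, B, C, E
Layer 121-141: 21 each from A, B, C = 21*3 = 63 chips; eligible A, B, C
Layer 142-192: 51 each from A, C = 51*2 = 102 chips; eligible A, C

Pot 1: 225 chips, eligible: A, B, C, E, F
Pot 2: 300 chips, eligible: A, B, C, E
Pot 3: 63 chips, eligible: A, B, C
Pot 4: 102 chips, eligible: A, C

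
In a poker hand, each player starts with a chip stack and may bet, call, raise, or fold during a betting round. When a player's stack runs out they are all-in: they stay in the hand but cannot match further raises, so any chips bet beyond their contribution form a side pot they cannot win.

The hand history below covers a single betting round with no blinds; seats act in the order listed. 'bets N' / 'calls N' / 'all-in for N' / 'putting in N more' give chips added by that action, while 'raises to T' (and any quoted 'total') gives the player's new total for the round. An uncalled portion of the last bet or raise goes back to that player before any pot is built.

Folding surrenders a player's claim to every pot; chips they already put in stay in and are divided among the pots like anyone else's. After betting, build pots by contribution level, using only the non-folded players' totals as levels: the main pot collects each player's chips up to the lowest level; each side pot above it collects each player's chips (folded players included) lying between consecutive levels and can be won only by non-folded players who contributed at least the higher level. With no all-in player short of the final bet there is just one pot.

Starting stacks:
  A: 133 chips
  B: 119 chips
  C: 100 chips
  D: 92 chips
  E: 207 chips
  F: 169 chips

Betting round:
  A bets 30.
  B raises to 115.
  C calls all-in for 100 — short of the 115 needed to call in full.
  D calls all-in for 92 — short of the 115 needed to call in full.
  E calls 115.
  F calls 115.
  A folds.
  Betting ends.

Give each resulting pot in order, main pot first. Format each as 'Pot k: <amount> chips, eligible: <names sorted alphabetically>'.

Contributions: A=30, B=115, C=100, D=92, E=115, F=115
Folded: A
Pot levels (distinct totals of non-folded players): 92, 100, 115
Layer 1-92: A 30 + B 92 + C 92 + D 92 + E 92 + F 92 = 490 chips; eligible B, C, D, E, F
Layer 93-100: 8 each from B, C, E, F = 8*4 = 32 chips; eligible B, C, E, F
Layer 101-115: 15 each from B, E, F = 15*3 = 45 chips; eligible B, E, F

Pot 1: 490 chips, eligible: B, C, D, E, F
Pot 2: 32 chips, eligible: B, C, E, F
Pot 3: 45 chips, eligible: B, E, F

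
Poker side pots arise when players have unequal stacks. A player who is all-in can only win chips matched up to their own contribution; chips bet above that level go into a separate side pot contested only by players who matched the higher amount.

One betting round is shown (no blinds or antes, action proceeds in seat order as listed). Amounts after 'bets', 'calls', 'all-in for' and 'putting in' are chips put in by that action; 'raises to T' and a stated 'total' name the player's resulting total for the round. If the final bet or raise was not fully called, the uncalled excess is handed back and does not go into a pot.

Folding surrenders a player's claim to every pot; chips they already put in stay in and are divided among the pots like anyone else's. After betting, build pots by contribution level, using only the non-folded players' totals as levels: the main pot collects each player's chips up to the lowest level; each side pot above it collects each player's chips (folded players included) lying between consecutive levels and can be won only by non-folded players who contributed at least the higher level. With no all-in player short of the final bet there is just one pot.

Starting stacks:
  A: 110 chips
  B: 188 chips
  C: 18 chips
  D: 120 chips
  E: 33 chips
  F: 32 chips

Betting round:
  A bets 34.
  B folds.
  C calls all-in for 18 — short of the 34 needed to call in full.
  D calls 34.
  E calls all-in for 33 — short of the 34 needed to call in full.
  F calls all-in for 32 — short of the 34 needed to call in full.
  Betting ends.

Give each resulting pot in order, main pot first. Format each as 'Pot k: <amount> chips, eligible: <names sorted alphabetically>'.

Contributions: A=34, C=18, D=34, E=33, F=32
Folded: B
Pot levels (distinct totals of non-folded players): 18, 32, 33, 34
Layer 1-18: 18 each from A, C, D, E, F = 18*5 = 90 chips; eligible A, C, D, E, F
Layer 19-32: 14 each from A, D, E, F = 14*4 = 56 chips; eligible A, D, E, F
Layer 33-33: 1 each from A, D, E = 1*3 = 3 chips; eligible A, D, E
Layer 34-34: 1 each from A, D = 1*2 = 2 chips; eligible A, D

Pot 1: 90 chips, eligible: A, C, D, E, F
Pot 2: 56 chips, eligible: A, D, E, F
Pot 3: 3 chips, eligible: A, D, E
Pot 4: 2 chips, eligible: A, D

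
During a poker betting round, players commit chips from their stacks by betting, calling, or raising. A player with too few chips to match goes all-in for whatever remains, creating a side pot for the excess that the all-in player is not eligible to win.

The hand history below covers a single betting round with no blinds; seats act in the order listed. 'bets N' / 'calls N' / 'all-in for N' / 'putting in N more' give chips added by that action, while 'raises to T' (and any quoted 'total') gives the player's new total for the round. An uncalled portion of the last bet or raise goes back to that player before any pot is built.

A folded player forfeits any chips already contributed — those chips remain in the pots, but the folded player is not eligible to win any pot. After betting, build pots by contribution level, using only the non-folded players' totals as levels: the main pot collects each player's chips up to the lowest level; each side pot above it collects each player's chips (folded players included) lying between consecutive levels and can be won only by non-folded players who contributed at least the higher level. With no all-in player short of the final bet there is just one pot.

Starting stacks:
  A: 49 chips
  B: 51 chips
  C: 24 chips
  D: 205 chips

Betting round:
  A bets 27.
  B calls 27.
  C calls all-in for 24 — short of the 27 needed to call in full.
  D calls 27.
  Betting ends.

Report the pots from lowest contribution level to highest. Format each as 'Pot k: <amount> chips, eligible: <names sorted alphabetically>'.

Contributions: A=27, B=27, C=24, D=27
Pot levels (distinct totals of non-folded players): 24, 27
Layer 1-24: 24 each from A, B, C, D = 24*4 = 96 chips; eligible A, B, C, D
Layer 25-27: 3 each from A, B, D = 3*3 = 9 chips; eligible A, B, D

Pot 1: 96 chips, eligible: A, B, C, D
Pot 2: 9 chips, eligible: A, B, D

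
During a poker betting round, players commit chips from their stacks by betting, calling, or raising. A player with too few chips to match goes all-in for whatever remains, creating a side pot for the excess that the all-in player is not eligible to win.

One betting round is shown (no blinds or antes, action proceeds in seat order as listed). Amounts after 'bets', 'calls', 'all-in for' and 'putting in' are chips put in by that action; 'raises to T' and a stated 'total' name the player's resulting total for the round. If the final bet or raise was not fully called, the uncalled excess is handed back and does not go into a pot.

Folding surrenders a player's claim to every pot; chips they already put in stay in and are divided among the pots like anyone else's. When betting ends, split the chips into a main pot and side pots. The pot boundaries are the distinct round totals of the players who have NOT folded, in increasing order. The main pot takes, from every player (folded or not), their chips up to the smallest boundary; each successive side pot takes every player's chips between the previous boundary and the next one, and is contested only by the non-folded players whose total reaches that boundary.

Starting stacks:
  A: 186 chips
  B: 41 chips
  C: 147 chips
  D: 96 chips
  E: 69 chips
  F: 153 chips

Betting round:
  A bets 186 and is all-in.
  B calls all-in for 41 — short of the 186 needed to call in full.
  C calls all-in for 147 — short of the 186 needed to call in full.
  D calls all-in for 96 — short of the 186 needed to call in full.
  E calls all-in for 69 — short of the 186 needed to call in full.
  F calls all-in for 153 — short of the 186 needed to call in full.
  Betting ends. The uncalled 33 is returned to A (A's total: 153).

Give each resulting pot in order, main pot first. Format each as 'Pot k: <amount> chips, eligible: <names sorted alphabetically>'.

Contributions (after 33 returned to A): A=153, B=41, C=147, D=96, E=69, F=153
Pot levels (distinct totals of non-folded players): 41, 69, 96, 147, 153
Layer 1-41: 41 each from A, B, C, D, E, F = 41*6 = 246 chips; eligible A, B, C, D, E, F
Layer 42-69: 28 each from A, C, D, E, F = 28*5 = 140 chips; eligible A, C, D, E, F
Layer 70-96: 27 each from A, C, D, F = 27*4 = 108 chips; eligible A, C, D, F
Layer 97-147: 51 each from A, C, F = 51*3 = 153 chips; eligible A, C, F
Layer 148-153: 6 each from A, F = 6*2 = 12 chips; eligible A, F

Pot 1: 246 chips, eligible: A, B, C, D, E, F
Pot 2: 140 chips, eligible: A, C, D, E, F
Pot 3: 108 chips, eligible: A, C, D, F
Pot 4: 153 chips, eligible: A, C, F
Pot 5: 12 chips, eligible: A, F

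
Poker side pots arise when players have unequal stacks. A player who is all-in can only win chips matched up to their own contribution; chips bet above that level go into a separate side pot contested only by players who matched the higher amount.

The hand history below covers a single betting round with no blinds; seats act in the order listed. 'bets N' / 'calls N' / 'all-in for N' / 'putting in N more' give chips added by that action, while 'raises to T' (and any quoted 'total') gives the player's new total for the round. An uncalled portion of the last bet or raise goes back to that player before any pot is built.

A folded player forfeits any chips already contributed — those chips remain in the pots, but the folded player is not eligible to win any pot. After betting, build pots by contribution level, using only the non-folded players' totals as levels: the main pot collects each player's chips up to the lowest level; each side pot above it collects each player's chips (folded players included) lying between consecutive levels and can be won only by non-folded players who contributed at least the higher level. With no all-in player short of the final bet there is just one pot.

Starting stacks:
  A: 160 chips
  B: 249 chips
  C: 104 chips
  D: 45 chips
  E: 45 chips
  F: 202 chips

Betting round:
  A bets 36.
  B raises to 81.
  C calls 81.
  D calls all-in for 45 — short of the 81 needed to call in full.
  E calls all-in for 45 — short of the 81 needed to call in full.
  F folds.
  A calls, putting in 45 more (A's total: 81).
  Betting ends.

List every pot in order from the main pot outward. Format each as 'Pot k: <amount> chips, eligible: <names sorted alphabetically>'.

Pot 1: 225 chips, eligible: A, B, C, D, E
Pot 2: 108 chips, eligible: A, B, C

Derivation:
Contributions: A=81, B=81, C=81, D=45, E=45
Folded: F
Pot levels (distinct totals of non-folded players): 45, 81
Layer 1-45: 45 each from A, B, C, D, E = 45*5 = 225 chips; eligible A, B, C, D, E
Layer 46-81: 36 each from A, B, C = 36*3 = 108 chips; eligible A, B, C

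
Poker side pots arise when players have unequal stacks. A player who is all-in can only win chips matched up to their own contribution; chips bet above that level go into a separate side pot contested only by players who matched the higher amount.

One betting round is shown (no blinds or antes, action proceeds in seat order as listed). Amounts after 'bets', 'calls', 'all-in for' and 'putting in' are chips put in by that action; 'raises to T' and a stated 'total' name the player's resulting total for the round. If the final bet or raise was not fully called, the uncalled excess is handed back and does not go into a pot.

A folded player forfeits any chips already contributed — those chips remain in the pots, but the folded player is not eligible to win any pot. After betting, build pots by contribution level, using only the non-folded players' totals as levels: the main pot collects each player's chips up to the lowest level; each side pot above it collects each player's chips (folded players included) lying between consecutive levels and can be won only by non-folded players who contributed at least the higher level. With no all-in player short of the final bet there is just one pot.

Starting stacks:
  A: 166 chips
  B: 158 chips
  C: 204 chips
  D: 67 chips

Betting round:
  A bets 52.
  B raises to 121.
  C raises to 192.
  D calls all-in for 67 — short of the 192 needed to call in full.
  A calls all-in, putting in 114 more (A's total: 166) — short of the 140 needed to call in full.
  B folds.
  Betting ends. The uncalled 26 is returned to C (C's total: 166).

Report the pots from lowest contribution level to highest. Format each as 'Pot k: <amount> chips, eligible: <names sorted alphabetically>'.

Contributions (after 26 returned to C): A=166, B=121, C=166, D=67
Folded: B
Pot levels (distinct totals of non-folded players): 67, 166
Layer 1-67: 67 each from A, B, C, D = 67*4 = 268 chips; eligible A, C, D
Layer 68-166: A 99 + B 54 + C 99 = 252 chips; eligible A, C

Pot 1: 268 chips, eligible: A, C, D
Pot 2: 252 chips, eligible: A, C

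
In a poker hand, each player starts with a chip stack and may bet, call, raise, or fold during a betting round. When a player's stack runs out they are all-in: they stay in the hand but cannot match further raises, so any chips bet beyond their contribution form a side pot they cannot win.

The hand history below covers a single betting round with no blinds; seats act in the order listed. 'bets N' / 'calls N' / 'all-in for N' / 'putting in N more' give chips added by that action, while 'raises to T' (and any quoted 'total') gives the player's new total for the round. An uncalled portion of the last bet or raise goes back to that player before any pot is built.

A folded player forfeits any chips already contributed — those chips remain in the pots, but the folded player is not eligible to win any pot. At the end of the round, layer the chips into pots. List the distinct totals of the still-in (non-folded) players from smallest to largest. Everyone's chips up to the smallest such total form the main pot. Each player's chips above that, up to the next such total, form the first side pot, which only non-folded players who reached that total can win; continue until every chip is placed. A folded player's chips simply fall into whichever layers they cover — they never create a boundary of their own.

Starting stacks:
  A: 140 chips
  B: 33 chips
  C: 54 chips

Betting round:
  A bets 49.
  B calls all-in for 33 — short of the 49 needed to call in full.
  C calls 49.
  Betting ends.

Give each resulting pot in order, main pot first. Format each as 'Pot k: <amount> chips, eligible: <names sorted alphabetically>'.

Contributions: A=49, B=33, C=49
Pot levels (distinct totals of non-folded players): 33, 49
Layer 1-33: 33 each from A, B, C = 33*3 = 99 chips; eligible A, B, C
Layer 34-49: 16 each from A, C = 16*2 = 32 chips; eligible A, C

Pot 1: 99 chips, eligible: A, B, C
Pot 2: 32 chips, eligible: A, C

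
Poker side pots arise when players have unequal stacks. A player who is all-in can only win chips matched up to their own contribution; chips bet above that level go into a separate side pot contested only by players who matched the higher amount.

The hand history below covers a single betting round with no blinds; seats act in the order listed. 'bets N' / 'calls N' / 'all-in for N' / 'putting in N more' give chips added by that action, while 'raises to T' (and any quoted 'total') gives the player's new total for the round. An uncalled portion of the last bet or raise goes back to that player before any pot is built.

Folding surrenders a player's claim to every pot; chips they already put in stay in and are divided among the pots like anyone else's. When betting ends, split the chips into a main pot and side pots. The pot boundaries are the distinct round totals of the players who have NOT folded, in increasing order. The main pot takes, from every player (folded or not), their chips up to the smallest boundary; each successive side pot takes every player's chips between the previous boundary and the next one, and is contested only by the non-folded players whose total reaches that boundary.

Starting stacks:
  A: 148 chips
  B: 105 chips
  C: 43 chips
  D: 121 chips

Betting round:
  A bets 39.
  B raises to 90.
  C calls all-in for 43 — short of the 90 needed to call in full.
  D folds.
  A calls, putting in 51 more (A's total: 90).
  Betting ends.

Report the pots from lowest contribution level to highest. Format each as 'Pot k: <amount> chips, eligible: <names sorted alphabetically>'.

Pot 1: 129 chips, eligible: A, B, C
Pot 2: 94 chips, eligible: A, B

Derivation:
Contributions: A=90, B=90, C=43
Folded: D
Pot levels (distinct totals of non-folded players): 43, 90
Layer 1-43: 43 each from A, B, C = 43*3 = 129 chips; eligible A, B, C
Layer 44-90: 47 each from A, B = 47*2 = 94 chips; eligible A, B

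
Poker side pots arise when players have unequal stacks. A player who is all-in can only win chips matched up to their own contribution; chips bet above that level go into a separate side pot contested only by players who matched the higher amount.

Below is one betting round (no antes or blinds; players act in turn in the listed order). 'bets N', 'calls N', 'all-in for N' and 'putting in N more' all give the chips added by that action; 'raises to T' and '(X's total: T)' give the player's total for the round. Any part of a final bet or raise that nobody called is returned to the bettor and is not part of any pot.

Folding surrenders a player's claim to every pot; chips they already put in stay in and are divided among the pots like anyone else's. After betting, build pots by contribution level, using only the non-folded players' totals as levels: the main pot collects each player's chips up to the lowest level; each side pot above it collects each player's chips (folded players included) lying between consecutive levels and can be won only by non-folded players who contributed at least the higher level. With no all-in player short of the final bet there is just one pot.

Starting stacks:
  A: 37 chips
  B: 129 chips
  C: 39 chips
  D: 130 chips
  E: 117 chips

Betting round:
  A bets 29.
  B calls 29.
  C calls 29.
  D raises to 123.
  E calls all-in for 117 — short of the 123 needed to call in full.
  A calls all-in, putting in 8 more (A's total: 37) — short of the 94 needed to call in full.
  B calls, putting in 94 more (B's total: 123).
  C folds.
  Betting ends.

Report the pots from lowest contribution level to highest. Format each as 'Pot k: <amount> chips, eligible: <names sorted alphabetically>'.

Contributions: A=37, B=123, C=29, D=123, E=117
Folded: C
Pot levels (distinct totals of non-folded players): 37, 117, 123
Layer 1-37: A 37 + B 37 + C 29 + D 37 + E 37 = 177 chips; eligible A, B, D, E
Layer 38-117: 80 each from B, D, E = 80*3 = 240 chips; eligible B, D, E
Layer 118-123: 6 each from B, D = 6*2 = 12 chips; eligible B, D

Pot 1: 177 chips, eligible: A, B, D, E
Pot 2: 240 chips, eligible: B, D, E
Pot 3: 12 chips, eligible: B, D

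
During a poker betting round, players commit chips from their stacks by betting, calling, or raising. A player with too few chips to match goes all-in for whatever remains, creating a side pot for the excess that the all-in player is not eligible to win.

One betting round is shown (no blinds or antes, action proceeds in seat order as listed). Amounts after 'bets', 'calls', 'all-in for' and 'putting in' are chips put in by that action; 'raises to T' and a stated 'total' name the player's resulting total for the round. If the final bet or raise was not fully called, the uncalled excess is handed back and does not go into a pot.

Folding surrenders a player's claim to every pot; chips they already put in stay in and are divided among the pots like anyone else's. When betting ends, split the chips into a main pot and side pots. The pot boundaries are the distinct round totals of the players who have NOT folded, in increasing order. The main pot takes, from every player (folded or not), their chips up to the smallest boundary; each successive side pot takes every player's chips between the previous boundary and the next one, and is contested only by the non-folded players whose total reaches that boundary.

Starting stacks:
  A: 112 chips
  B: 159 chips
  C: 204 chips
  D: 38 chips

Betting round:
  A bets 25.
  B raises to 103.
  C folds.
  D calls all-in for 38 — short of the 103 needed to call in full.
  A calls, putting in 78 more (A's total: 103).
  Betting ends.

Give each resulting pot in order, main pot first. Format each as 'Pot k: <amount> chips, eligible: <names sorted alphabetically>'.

Pot 1: 114 chips, eligible: A, B, D
Pot 2: 130 chips, eligible: A, B

Derivation:
Contributions: A=103, B=103, D=38
Folded: C
Pot levels (distinct totals of non-folded players): 38, 103
Layer 1-38: 38 each from A, B, D = 38*3 = 114 chips; eligible A, B, D
Layer 39-103: 65 each from A, B = 65*2 = 130 chips; eligible A, B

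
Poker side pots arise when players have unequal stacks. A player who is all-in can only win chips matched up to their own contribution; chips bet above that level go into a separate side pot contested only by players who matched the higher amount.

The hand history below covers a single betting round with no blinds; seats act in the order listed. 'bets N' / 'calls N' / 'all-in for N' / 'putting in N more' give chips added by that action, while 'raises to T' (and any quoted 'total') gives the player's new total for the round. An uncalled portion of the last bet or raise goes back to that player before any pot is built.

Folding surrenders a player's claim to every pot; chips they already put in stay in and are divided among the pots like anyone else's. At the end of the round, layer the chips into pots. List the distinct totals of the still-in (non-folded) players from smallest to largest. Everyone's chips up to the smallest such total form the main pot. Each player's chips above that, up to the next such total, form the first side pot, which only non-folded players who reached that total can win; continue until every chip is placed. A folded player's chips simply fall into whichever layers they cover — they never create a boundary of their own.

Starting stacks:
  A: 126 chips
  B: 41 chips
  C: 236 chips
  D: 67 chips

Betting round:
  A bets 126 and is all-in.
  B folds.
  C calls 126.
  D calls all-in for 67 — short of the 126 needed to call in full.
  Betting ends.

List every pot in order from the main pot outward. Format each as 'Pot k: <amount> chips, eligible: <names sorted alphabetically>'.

Contributions: A=126, C=126, D=67
Folded: B
Pot levels (distinct totals of non-folded players): 67, 126
Layer 1-67: 67 each from A, C, D = 67*3 = 201 chips; eligible A, C, D
Layer 68-126: 59 each from A, C = 59*2 = 118 chips; eligible A, C

Pot 1: 201 chips, eligible: A, C, D
Pot 2: 118 chips, eligible: A, C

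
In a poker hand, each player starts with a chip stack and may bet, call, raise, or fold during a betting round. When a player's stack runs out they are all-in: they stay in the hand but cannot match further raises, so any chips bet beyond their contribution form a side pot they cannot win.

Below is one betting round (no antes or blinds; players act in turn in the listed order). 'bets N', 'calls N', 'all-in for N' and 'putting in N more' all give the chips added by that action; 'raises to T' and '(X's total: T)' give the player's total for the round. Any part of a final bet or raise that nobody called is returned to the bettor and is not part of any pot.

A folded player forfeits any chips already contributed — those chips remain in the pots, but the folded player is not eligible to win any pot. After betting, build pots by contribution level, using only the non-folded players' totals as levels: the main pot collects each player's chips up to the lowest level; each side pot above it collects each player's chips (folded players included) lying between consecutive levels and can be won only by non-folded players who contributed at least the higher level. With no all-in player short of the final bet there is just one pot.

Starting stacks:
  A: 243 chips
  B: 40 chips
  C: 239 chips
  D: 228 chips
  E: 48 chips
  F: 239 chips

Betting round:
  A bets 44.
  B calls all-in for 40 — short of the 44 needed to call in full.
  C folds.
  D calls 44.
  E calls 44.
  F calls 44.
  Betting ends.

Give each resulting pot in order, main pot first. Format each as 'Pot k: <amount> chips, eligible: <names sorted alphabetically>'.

Pot 1: 200 chips, eligible: A, B, D, E, F
Pot 2: 16 chips, eligible: A, D, E, F

Derivation:
Contributions: A=44, B=40, D=44, E=44, F=44
Folded: C
Pot levels (distinct totals of non-folded players): 40, 44
Layer 1-40: 40 each from A, B, D, E, F = 40*5 = 200 chips; eligible A, B, D, E, F
Layer 41-44: 4 each from A, D, E, F = 4*4 = 16 chips; eligible A, D, E, F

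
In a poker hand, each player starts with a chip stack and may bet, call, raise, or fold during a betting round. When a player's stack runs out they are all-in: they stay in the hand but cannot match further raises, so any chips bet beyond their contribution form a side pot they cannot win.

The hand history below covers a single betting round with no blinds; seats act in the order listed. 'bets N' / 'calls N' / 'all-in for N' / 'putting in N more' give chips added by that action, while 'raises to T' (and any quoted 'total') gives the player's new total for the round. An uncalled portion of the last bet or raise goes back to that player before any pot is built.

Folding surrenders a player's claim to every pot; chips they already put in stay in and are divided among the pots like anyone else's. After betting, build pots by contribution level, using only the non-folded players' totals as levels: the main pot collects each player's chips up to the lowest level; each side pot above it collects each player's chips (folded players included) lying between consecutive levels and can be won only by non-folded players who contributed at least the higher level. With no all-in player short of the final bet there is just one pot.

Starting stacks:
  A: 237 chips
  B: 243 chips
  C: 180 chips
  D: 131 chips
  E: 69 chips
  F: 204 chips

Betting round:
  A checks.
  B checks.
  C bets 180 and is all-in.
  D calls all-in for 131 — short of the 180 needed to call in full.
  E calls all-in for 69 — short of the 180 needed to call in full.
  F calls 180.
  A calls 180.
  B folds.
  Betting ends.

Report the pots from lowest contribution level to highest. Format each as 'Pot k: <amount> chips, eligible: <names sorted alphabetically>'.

Pot 1: 345 chips, eligible: A, C, D, E, F
Pot 2: 248 chips, eligible: A, C, D, F
Pot 3: 147 chips, eligible: A, C, F

Derivation:
Contributions: A=180, C=180, D=131, E=69, F=180
Folded: B
Pot levels (distinct totals of non-folded players): 69, 131, 180
Layer 1-69: 69 each from A, C, D, E, F = 69*5 = 345 chips; eligible A, C, D, E, F
Layer 70-131: 62 each from A, C, D, F = 62*4 = 248 chips; eligible A, C, D, F
Layer 132-180: 49 each from A, C, F = 49*3 = 147 chips; eligible A, C, F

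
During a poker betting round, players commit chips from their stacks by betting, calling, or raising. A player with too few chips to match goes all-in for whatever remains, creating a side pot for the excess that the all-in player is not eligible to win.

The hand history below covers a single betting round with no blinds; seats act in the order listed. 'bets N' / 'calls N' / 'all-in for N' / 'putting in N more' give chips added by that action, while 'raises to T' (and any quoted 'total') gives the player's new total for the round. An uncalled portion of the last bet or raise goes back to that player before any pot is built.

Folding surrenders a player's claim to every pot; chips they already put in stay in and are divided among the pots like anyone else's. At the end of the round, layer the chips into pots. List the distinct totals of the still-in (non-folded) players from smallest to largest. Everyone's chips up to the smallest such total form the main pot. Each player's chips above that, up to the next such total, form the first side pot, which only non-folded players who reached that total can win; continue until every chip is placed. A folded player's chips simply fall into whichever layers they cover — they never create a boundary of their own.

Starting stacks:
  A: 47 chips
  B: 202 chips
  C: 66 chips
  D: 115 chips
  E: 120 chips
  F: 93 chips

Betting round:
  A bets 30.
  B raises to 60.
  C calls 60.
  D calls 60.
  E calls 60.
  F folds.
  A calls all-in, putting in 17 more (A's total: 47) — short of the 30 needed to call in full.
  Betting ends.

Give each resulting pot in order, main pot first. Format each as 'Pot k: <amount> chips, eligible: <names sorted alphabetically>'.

Contributions: A=47, B=60, C=60, D=60, E=60
Folded: F
Pot levels (distinct totals of non-folded players): 47, 60
Layer 1-47: 47 each from A, B, C, D, E = 47*5 = 235 chips; eligible A, B, C, D, E
Layer 48-60: 13 each from B, C, D, E = 13*4 = 52 chips; eligible B, C, D, E

Pot 1: 235 chips, eligible: A, B, C, D, E
Pot 2: 52 chips, eligible: B, C, D, E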